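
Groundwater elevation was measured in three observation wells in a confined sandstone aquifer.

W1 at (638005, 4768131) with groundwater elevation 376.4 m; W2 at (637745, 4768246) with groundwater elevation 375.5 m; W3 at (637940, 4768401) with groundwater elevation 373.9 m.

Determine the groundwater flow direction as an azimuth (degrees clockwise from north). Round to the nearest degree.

Differences from W1: to W2 (Δx, Δy, Δh) = (-260, 115, -0.9); to W3 = (-65, 270, -2.5).
Solve a·Δx + b·Δy = Δh: det = (-260)·270 − (-65)·115 = -62725.
∂h/∂x = [(-0.9)·270 − (-2.5)·115] / -62725 = -0.0007094
∂h/∂y = [(-260)·(-2.5) − (-65)·(-0.9)] / -62725 = -0.009430
Flow direction (−∇h) has components (+0.0007094 E, +0.009430 N).
Azimuth = atan2(E, N) = atan2(+0.0007094, +0.009430) = 4.3° ≈ 004°.

004°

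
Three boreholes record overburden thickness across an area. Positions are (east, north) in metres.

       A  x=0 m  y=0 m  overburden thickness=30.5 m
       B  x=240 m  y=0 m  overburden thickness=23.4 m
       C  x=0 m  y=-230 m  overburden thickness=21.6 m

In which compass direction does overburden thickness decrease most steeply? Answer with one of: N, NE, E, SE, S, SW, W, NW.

∂d/∂x = (23.4 − 30.5) / (240 − 0) = -0.02958
∂d/∂y = (21.6 − 30.5) / (-230 − 0) = +0.03870
Steepest decrease is along −∇f = (+0.02958 E, -0.03870 N) → southeast.

SE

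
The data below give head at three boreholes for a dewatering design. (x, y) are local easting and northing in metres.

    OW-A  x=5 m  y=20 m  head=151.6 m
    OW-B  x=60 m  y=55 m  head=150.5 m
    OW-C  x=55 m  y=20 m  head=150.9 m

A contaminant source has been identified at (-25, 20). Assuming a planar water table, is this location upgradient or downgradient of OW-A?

upgradient

Taking OW-A as reference: OW-B−OW-A = (55, 35, -1.1); OW-C−OW-A = (50, 0, -0.7).
Solve a·Δx + b·Δy = Δh: det = 55·0 − 50·35 = -1750.
∂h/∂x = [(-1.1)·0 − (-0.7)·35] / -1750 = -0.01400
∂h/∂y = [55·(-0.7) − 50·(-1.1)] / -1750 = -0.009429
Head at (-25, 20) = 151.6 + (-0.01400)·(-30) + (-0.009429)·(0) = 152.02 m.
That is higher than the 151.6 m at OW-A, so the point is upgradient.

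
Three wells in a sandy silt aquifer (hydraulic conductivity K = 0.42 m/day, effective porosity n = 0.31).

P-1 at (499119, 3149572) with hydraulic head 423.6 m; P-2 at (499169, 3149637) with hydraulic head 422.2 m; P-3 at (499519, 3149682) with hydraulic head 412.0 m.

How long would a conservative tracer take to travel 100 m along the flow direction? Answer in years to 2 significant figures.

6.9 years

With h = a·x + b·y + c and P-1 as origin, the differences give:
  50·a + 65·b = -1.4
  400·a + 110·b = -11.6
Eliminate b (×110 and ×65, subtract): -20500·a = 600.00 → a = ∂h/∂x = -0.02927
Back-substitute: b = ∂h/∂y = +0.0009756.
|∇h| = √(-0.02927² + 0.0009756²) = 0.02929
Seepage velocity v = K·i/n = 0.42 × 0.02929 / 0.31 = 0.03968 m/day.
t = 100 / 0.03968 = 2520 days = 6.9 years.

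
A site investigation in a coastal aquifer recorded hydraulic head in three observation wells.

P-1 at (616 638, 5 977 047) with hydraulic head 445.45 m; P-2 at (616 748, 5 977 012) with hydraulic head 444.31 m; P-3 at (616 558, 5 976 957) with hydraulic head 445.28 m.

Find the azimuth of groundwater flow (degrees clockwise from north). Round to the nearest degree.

Three-point gradient (reference P-1): Δ to P-2 = (110, -35, -1.14), Δ to P-3 = (-80, -90, -0.17).
∂h/∂x = -0.007610, ∂h/∂y = +0.008654 (det = -12700).
Flow direction (−∇h) has components (+0.007610 E, -0.008654 N).
Azimuth = atan2(E, N) = atan2(+0.007610, -0.008654) = 138.7° ≈ 139°.

139°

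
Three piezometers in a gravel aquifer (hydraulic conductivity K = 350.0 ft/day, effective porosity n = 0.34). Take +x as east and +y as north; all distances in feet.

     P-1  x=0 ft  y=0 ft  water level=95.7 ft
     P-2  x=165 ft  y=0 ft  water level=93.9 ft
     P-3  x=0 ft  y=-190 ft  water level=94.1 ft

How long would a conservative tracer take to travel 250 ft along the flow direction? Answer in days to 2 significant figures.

18 days

∂h/∂x = (93.9 − 95.7) / (165 − 0) = -0.01091
∂h/∂y = (94.1 − 95.7) / (-190 − 0) = +0.008421
|∇h| = √(-0.01091² + 0.008421²) = 0.01378
Seepage velocity v = K·i/n = 350.0 × 0.01378 / 0.34 = 14.19 ft/day.
t = 250 / 14.19 = 17.62 days.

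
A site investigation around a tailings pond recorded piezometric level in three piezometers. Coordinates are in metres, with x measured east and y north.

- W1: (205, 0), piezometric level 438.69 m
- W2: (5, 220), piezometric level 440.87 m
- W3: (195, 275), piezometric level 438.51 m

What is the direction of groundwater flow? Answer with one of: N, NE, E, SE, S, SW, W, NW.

E

Taking W1 as reference: W2−W1 = (-200, 220, +2.18); W3−W1 = (-10, 275, -0.18).
Solve a·Δx + b·Δy = Δh: det = (-200)·275 − (-10)·220 = -52800.
∂h/∂x = [(+2.18)·275 − (-0.18)·220] / -52800 = -0.01210
∂h/∂y = [(-200)·(-0.18) − (-10)·(+2.18)] / -52800 = -0.001095
Flow = −∇h = (+0.01210 east, +0.001095 north), which points east.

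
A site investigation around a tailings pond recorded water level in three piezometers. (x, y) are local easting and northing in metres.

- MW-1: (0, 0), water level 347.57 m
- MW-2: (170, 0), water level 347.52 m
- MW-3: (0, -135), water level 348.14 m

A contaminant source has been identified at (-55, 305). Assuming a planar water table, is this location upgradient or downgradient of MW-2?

downgradient

∂h/∂x = (347.52 − 347.57) / (170 − 0) = -0.0002941
∂h/∂y = (348.14 − 347.57) / (-135 − 0) = -0.004222
Head at (-55, 305) = 347.57 + (-0.0002941)·(-55) + (-0.004222)·(305) = 346.30 m.
That is lower than the 347.52 m at MW-2, so the point is downgradient.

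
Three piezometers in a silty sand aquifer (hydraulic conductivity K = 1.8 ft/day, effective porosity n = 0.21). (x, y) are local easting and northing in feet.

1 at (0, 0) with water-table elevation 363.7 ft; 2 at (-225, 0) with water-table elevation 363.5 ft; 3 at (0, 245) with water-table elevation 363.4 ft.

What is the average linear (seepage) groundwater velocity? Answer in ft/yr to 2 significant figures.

4.7 ft/yr

∂h/∂x = (363.5 − 363.7) / (-225 − 0) = +0.0008889
∂h/∂y = (363.4 − 363.7) / (245 − 0) = -0.001224
|∇h| = √(0.0008889² + -0.001224²) = 0.001513
Seepage velocity v = K·i/n = 1.8 × 0.001513 / 0.21 = 0.01297 ft/day = 4.737 ft/yr.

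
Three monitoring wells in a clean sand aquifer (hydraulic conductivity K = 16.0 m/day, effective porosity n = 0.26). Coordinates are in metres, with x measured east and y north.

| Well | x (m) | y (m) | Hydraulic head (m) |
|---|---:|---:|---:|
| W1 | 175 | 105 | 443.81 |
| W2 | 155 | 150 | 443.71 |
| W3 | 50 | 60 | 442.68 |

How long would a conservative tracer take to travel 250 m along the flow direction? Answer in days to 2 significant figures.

470 days

Taking W1 as reference: W2−W1 = (-20, 45, -0.10); W3−W1 = (-125, -45, -1.13).
Solve a·Δx + b·Δy = Δh: det = (-20)·(-45) − (-125)·45 = 6525.
∂h/∂x = [(-0.10)·(-45) − (-1.13)·45] / 6525 = +0.008483
∂h/∂y = [(-20)·(-1.13) − (-125)·(-0.10)] / 6525 = +0.001548
|∇h| = √(0.008483² + 0.001548²) = 0.008623
Seepage velocity v = K·i/n = 16.0 × 0.008623 / 0.26 = 0.5306 m/day.
t = 250 / 0.5306 = 471.2 days.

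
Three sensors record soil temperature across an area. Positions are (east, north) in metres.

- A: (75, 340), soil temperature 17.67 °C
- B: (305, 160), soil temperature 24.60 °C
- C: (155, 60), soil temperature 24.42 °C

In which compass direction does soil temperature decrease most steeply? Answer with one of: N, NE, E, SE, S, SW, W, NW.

Differences from A: to B (Δx, Δy, Δh) = (230, -180, +6.93); to C = (80, -280, +6.75).
Determinant of the coordinate differences = 230·(-280) − 80·(-180) = -50000.
∂T/∂x = [(+6.93)·(-280) − (+6.75)·(-180)] / -50000 = +0.01451
∂T/∂y = [230·(+6.75) − 80·(+6.93)] / -50000 = -0.01996
Steepest decrease is along −∇f = (-0.01451 E, +0.01996 N) → northwest.

NW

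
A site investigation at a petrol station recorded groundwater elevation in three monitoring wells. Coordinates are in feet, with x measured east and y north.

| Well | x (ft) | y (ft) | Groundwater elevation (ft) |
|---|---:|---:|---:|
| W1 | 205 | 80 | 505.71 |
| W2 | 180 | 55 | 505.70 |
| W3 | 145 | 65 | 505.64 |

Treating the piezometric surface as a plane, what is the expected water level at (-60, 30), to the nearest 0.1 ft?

505.4 ft

Taking W1 as reference: W2−W1 = (-25, -25, -0.01); W3−W1 = (-60, -15, -0.07).
Determinant of the coordinate differences = (-25)·(-15) − (-60)·(-25) = -1125.
∂h/∂x = [(-0.01)·(-15) − (-0.07)·(-25)] / -1125 = +0.001422
∂h/∂y = [(-25)·(-0.07) − (-60)·(-0.01)] / -1125 = -0.001022
h(-60, 30) = 505.71 + (+0.001422)·(-265) + (-0.001022)·(-50) = 505.71 -0.377 +0.051 = 505.384 ft.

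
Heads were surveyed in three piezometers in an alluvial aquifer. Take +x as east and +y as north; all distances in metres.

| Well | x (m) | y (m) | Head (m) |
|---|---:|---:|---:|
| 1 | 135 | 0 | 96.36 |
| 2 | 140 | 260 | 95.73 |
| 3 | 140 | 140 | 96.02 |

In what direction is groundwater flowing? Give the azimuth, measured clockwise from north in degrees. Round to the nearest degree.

008°

Three-point gradient (reference 1): Δ to 2 = (5, 260, -0.63), Δ to 3 = (5, 140, -0.34).
∂h/∂x = -0.0003333, ∂h/∂y = -0.002417 (det = -600).
Flow direction (−∇h) has components (+0.0003333 E, +0.002417 N).
Azimuth = atan2(E, N) = atan2(+0.0003333, +0.002417) = 7.9° ≈ 008°.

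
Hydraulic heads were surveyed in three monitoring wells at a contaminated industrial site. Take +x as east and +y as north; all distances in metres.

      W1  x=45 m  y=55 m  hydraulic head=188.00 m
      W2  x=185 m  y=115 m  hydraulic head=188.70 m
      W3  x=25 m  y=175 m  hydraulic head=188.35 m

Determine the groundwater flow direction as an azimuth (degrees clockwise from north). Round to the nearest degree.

225°

Taking W1 as reference: W2−W1 = (140, 60, +0.70); W3−W1 = (-20, 120, +0.35).
Determinant of the coordinate differences = 140·120 − (-20)·60 = 18000.
∂h/∂x = [(+0.70)·120 − (+0.35)·60] / 18000 = +0.003500
∂h/∂y = [140·(+0.35) − (-20)·(+0.70)] / 18000 = +0.003500
Flow direction (−∇h) has components (-0.003500 E, -0.003500 N).
Azimuth = atan2(E, N) = atan2(-0.003500, -0.003500) = 225.0° ≈ 225°.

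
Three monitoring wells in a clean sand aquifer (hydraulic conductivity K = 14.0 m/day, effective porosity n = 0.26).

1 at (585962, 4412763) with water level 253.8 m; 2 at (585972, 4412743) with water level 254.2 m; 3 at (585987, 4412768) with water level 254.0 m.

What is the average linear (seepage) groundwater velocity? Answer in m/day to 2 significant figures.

Three-point gradient (reference 1): Δ to 2 = (10, -20, +0.4), Δ to 3 = (25, 5, +0.2).
∂h/∂x = +0.01091, ∂h/∂y = -0.01455 (det = 550).
|∇h| = √(0.01091² + -0.01455²) = 0.01819
Seepage velocity v = K·i/n = 14.0 × 0.01819 / 0.26 = 0.9795 m/day.

0.98 m/day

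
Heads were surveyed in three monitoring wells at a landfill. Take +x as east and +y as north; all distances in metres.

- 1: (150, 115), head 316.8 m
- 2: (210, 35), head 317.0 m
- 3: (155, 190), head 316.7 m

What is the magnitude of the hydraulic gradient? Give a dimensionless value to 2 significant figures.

0.0020

Three-point gradient (reference 1): Δ to 2 = (60, -80, +0.2), Δ to 3 = (5, 75, -0.1).
∂h/∂x = +0.001429, ∂h/∂y = -0.001429 (det = 4900).
|∇h| = √(0.001429² + -0.001429²) = 0.002021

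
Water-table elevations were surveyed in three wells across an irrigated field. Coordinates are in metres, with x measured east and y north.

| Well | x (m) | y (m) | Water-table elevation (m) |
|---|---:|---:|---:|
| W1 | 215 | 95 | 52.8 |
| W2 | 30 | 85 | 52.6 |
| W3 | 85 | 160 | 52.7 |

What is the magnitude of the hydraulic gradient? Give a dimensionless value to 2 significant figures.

0.0012

With h = a·x + b·y + c and W1 as origin, the differences give:
  (-185)·a + (-10)·b = -0.2
  (-130)·a + 65·b = -0.1
Eliminate b (×65 and ×(-10), subtract): -13325·a = -14.00 → a = ∂h/∂x = +0.001051
Back-substitute: b = ∂h/∂y = +0.0005629.
|∇h| = √(0.001051² + 0.0005629²) = 0.001192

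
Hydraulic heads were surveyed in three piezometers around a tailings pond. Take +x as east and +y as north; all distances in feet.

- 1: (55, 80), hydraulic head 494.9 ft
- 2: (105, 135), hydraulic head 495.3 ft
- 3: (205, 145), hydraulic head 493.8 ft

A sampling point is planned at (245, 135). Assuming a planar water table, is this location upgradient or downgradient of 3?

With h = a·x + b·y + c and 1 as origin, the differences give:
  50·a + 55·b = +0.4
  150·a + 65·b = -1.1
Eliminate b (×65 and ×55, subtract): -5000·a = 86.50 → a = ∂h/∂x = -0.01730
Back-substitute: b = ∂h/∂y = +0.02300.
Head at (245, 135) = 494.9 + (-0.01730)·(190) + (+0.02300)·(55) = 492.88 ft.
That is lower than the 493.8 ft at 3, so the point is downgradient.

downgradient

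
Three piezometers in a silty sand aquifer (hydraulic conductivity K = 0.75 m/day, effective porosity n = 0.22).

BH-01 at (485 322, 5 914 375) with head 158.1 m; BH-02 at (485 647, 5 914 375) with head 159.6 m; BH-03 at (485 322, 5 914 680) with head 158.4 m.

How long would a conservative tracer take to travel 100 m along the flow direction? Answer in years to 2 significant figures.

17 years

∂h/∂x = (159.6 − 158.1) / (485647 − 485322) = +0.004615
∂h/∂y = (158.4 − 158.1) / (5914680 − 5914375) = +0.0009836
|∇h| = √(0.004615² + 0.0009836²) = 0.004719
Seepage velocity v = K·i/n = 0.75 × 0.004719 / 0.22 = 0.01609 m/day.
t = 100 / 0.01609 = 6215 days = 17 years.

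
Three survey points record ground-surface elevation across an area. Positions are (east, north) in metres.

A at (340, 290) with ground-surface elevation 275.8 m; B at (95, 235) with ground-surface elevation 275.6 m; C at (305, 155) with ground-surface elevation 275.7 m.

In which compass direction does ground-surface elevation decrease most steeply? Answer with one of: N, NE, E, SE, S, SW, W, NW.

SW

With z = a·x + b·y + c and A as origin, the differences give:
  (-245)·a + (-55)·b = -0.2
  (-35)·a + (-135)·b = -0.1
Eliminate b (×(-135) and ×(-55), subtract): 31150·a = 21.50 → a = ∂z/∂x = +0.0006902
Back-substitute: b = ∂z/∂y = +0.0005618.
Steepest decrease is along −∇f = (-0.0006902 E, -0.0005618 N) → southwest.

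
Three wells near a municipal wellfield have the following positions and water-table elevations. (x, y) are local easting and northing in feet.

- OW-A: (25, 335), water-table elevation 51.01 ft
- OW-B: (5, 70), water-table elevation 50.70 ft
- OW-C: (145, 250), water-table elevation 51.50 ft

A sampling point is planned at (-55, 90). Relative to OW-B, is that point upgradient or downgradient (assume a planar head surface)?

Differences from OW-A: to OW-B (Δx, Δy, Δh) = (-20, -265, -0.31); to OW-C = (120, -85, +0.49).
Solve a·Δx + b·Δy = Δh: det = (-20)·(-85) − 120·(-265) = 33500.
∂h/∂x = [(-0.31)·(-85) − (+0.49)·(-265)] / 33500 = +0.004663
∂h/∂y = [(-20)·(+0.49) − 120·(-0.31)] / 33500 = +0.0008179
Head at (-55, 90) = 51.01 + (+0.004663)·(-80) + (+0.0008179)·(-245) = 50.44 ft.
That is lower than the 50.70 ft at OW-B, so the point is downgradient.

downgradient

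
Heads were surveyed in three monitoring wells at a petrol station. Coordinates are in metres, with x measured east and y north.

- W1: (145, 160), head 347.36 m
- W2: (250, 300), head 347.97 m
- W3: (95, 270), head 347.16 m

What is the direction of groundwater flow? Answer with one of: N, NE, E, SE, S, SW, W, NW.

W

Taking W1 as reference: W2−W1 = (105, 140, +0.61); W3−W1 = (-50, 110, -0.20).
Determinant of the coordinate differences = 105·110 − (-50)·140 = 18550.
∂h/∂x = [(+0.61)·110 − (-0.20)·140] / 18550 = +0.005127
∂h/∂y = [105·(-0.20) − (-50)·(+0.61)] / 18550 = +0.0005121
Flow = −∇h = (-0.005127 east, -0.0005121 north), which points west.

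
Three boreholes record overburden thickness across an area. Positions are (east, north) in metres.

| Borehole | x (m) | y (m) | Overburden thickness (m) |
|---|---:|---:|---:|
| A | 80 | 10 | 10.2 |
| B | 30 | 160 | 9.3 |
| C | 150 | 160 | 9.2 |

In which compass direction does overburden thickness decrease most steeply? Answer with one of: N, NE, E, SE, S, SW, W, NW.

N

With d = a·x + b·y + c and A as origin, the differences give:
  (-50)·a + 150·b = -0.9
  70·a + 150·b = -1.0
Eliminate b (×150 and ×150, subtract): -18000·a = 15.00 → a = ∂d/∂x = -0.0008333
Back-substitute: b = ∂d/∂y = -0.006278.
Steepest decrease is along −∇f = (+0.0008333 E, +0.006278 N) → north.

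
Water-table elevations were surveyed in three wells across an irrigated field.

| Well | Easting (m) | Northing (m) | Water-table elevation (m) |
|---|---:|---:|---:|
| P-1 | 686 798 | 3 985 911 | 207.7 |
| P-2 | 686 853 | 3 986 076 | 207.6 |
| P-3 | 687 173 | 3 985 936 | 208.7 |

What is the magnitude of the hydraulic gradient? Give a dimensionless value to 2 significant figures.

With h = a·x + b·y + c and P-1 as origin, the differences give:
  55·a + 165·b = -0.1
  375·a + 25·b = +1.0
Eliminate b (×25 and ×165, subtract): -60500·a = -167.50 → a = ∂h/∂x = +0.002769
Back-substitute: b = ∂h/∂y = -0.001529.
|∇h| = √(0.002769² + -0.001529²) = 0.003163

0.0032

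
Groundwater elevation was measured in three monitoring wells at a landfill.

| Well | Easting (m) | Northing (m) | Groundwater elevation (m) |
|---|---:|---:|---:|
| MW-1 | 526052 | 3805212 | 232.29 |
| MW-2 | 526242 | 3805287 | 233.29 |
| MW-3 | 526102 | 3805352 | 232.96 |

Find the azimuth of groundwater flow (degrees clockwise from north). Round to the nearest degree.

With h = a·x + b·y + c and MW-1 as origin, the differences give:
  190·a + 75·b = +1.00
  50·a + 140·b = +0.67
Eliminate b (×140 and ×75, subtract): 22850·a = 89.750 → a = ∂h/∂x = +0.003928
Back-substitute: b = ∂h/∂y = +0.003383.
Flow direction (−∇h) has components (-0.003928 E, -0.003383 N).
Azimuth = atan2(E, N) = atan2(-0.003928, -0.003383) = 229.3° ≈ 229°.

229°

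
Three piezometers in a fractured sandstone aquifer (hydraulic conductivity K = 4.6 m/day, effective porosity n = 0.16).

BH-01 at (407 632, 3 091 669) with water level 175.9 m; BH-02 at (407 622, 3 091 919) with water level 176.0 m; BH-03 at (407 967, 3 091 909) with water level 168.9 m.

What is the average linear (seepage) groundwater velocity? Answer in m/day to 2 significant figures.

With h = a·x + b·y + c and BH-01 as origin, the differences give:
  (-10)·a + 250·b = +0.1
  335·a + 240·b = -7.0
Eliminate b (×240 and ×250, subtract): -86150·a = 1774.00 → a = ∂h/∂x = -0.02059
Back-substitute: b = ∂h/∂y = -0.0004237.
|∇h| = √(-0.02059² + -0.0004237²) = 0.02059
Seepage velocity v = K·i/n = 4.6 × 0.02059 / 0.16 = 0.592 m/day.

0.59 m/day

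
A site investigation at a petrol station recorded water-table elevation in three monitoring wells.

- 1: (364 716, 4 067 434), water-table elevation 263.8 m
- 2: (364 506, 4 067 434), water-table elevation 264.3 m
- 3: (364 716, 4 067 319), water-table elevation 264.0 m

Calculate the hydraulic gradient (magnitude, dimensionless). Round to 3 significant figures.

0.00295

∂h/∂x = (264.3 − 263.8) / (364506 − 364716) = -0.002381
∂h/∂y = (264.0 − 263.8) / (4067319 − 4067434) = -0.001739
|∇h| = √(-0.002381² + -0.001739²) = 0.002948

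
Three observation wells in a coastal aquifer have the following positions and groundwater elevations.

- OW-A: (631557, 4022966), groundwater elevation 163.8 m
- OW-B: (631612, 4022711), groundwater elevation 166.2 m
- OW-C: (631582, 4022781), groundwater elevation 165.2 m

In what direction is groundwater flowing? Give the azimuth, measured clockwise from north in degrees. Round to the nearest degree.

281°

Three-point gradient (reference OW-A): Δ to OW-B = (55, -255, +2.4), Δ to OW-C = (25, -185, +1.4).
∂h/∂x = +0.02289, ∂h/∂y = -0.004474 (det = -3800).
Flow direction (−∇h) has components (-0.02289 E, +0.004474 N).
Azimuth = atan2(E, N) = atan2(-0.02289, +0.004474) = 281.1° ≈ 281°.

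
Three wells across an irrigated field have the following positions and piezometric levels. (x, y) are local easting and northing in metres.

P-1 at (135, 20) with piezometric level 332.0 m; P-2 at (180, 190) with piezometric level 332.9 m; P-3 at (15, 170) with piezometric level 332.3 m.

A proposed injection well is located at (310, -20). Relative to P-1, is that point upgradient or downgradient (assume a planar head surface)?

upgradient

Differences from P-1: to P-2 (Δx, Δy, Δh) = (45, 170, +0.9); to P-3 = (-120, 150, +0.3).
Solve a·Δx + b·Δy = Δh: det = 45·150 − (-120)·170 = 27150.
∂h/∂x = [(+0.9)·150 − (+0.3)·170] / 27150 = +0.003094
∂h/∂y = [45·(+0.3) − (-120)·(+0.9)] / 27150 = +0.004475
Head at (310, -20) = 332.0 + (+0.003094)·(175) + (+0.004475)·(-40) = 332.36 m.
That is higher than the 332.0 m at P-1, so the point is upgradient.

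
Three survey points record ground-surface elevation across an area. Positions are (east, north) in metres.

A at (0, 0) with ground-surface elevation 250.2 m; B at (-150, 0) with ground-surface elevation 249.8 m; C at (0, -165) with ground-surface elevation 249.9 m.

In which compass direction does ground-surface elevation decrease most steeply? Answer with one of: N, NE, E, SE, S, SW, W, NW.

SW

∂z/∂x = (249.8 − 250.2) / (-150 − 0) = +0.002667
∂z/∂y = (249.9 − 250.2) / (-165 − 0) = +0.001818
Steepest decrease is along −∇f = (-0.002667 E, -0.001818 N) → southwest.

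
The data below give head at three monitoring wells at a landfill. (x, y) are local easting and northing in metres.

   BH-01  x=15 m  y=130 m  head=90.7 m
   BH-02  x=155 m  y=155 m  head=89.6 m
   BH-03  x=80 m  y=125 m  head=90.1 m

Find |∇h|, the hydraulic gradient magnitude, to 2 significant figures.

Taking BH-01 as reference: BH-02−BH-01 = (140, 25, -1.1); BH-03−BH-01 = (65, -5, -0.6).
Solve a·Δx + b·Δy = Δh: det = 140·(-5) − 65·25 = -2325.
∂h/∂x = [(-1.1)·(-5) − (-0.6)·25] / -2325 = -0.008817
∂h/∂y = [140·(-0.6) − 65·(-1.1)] / -2325 = +0.005376
|∇h| = √(-0.008817² + 0.005376²) = 0.01033

0.010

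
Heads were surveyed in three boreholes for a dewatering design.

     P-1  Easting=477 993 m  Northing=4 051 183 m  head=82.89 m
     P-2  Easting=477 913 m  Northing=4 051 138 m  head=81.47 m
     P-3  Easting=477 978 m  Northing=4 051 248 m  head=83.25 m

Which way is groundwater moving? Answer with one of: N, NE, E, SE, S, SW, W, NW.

SW

Taking P-1 as reference: P-2−P-1 = (-80, -45, -1.42); P-3−P-1 = (-15, 65, +0.36).
Determinant of the coordinate differences = (-80)·65 − (-15)·(-45) = -5875.
∂h/∂x = [(-1.42)·65 − (+0.36)·(-45)] / -5875 = +0.01295
∂h/∂y = [(-80)·(+0.36) − (-15)·(-1.42)] / -5875 = +0.008528
Flow = −∇h = (-0.01295 east, -0.008528 north), which points southwest.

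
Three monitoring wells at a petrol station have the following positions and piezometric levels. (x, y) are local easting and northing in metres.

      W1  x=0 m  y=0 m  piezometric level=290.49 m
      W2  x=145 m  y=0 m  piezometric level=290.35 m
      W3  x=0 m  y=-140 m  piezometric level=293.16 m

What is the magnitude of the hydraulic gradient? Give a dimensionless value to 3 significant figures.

0.0191

∂h/∂x = (290.35 − 290.49) / (145 − 0) = -0.0009655
∂h/∂y = (293.16 − 290.49) / (-140 − 0) = -0.01907
|∇h| = √(-0.0009655² + -0.01907²) = 0.01909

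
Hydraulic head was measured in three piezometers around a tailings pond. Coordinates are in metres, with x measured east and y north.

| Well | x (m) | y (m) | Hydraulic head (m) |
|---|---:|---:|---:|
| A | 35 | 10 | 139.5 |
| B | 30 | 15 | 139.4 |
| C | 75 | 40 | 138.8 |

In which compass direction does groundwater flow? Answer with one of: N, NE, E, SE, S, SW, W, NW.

N

Taking A as reference: B−A = (-5, 5, -0.1); C−A = (40, 30, -0.7).
Solve a·Δx + b·Δy = Δh: det = (-5)·30 − 40·5 = -350.
∂h/∂x = [(-0.1)·30 − (-0.7)·5] / -350 = -0.001429
∂h/∂y = [(-5)·(-0.7) − 40·(-0.1)] / -350 = -0.02143
Flow = −∇h = (+0.001429 east, +0.02143 north), which points north.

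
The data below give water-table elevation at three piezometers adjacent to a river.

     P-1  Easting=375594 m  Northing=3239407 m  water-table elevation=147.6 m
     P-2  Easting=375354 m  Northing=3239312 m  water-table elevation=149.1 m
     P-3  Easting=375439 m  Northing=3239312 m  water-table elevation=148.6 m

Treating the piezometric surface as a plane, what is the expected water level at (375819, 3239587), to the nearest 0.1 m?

Taking P-1 as reference: P-2−P-1 = (-240, -95, +1.5); P-3−P-1 = (-155, -95, +1.0).
Determinant of the coordinate differences = (-240)·(-95) − (-155)·(-95) = 8075.
∂h/∂x = [(+1.5)·(-95) − (+1.0)·(-95)] / 8075 = -0.005882
∂h/∂y = [(-240)·(+1.0) − (-155)·(+1.5)] / 8075 = -0.0009288
h(375819, 3239587) = 147.6 + (-0.005882)·(225) + (-0.0009288)·(180) = 147.6 -1.324 -0.167 = 146.109 m.

146.1 m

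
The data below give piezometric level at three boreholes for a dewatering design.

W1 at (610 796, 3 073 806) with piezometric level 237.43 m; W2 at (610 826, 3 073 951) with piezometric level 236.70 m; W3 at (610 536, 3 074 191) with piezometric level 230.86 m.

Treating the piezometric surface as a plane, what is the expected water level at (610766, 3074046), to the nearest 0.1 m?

Differences from W1: to W2 (Δx, Δy, Δh) = (30, 145, -0.73); to W3 = (-260, 385, -6.57).
Solve a·Δx + b·Δy = Δh: det = 30·385 − (-260)·145 = 49250.
∂h/∂x = [(-0.73)·385 − (-6.57)·145] / 49250 = +0.01364
∂h/∂y = [30·(-6.57) − (-260)·(-0.73)] / 49250 = -0.007856
h(610766, 3074046) = 237.43 + (+0.01364)·(-30) + (-0.007856)·(240) = 237.43 -0.409 -1.885 = 235.136 m.

235.1 m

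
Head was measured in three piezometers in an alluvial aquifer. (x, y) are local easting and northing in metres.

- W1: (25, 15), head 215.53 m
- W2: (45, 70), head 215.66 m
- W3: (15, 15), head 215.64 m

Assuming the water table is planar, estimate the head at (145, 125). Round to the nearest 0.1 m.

With h = a·x + b·y + c and W1 as origin, the differences give:
  20·a + 55·b = +0.13
  (-10)·a + 0·b = +0.11
Eliminate b (×0 and ×55, subtract): 550·a = -6.050 → a = ∂h/∂x = -0.01100
Back-substitute: b = ∂h/∂y = +0.006364.
h(145, 125) = 215.53 + (-0.01100)·(120) + (+0.006364)·(110) = 215.53 -1.320 +0.700 = 214.910 m.

214.9 m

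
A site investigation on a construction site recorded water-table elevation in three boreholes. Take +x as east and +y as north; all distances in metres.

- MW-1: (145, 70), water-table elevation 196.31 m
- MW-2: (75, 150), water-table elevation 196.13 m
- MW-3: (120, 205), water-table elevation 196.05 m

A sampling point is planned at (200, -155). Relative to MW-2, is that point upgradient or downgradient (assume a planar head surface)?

Differences from MW-1: to MW-2 (Δx, Δy, Δh) = (-70, 80, -0.18); to MW-3 = (-25, 135, -0.26).
Solve a·Δx + b·Δy = Δh: det = (-70)·135 − (-25)·80 = -7450.
∂h/∂x = [(-0.18)·135 − (-0.26)·80] / -7450 = +0.0004698
∂h/∂y = [(-70)·(-0.26) − (-25)·(-0.18)] / -7450 = -0.001839
Head at (200, -155) = 196.31 + (+0.0004698)·(55) + (-0.001839)·(-225) = 196.75 m.
That is higher than the 196.13 m at MW-2, so the point is upgradient.

upgradient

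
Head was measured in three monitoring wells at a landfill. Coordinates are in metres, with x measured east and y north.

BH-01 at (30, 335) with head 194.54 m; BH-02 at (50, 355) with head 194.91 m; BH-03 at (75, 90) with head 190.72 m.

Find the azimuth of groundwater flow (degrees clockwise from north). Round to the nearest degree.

189°

Taking BH-01 as reference: BH-02−BH-01 = (20, 20, +0.37); BH-03−BH-01 = (45, -245, -3.82).
Solve a·Δx + b·Δy = Δh: det = 20·(-245) − 45·20 = -5800.
∂h/∂x = [(+0.37)·(-245) − (-3.82)·20] / -5800 = +0.002457
∂h/∂y = [20·(-3.82) − 45·(+0.37)] / -5800 = +0.01604
Flow direction (−∇h) has components (-0.002457 E, -0.01604 N).
Azimuth = atan2(E, N) = atan2(-0.002457, -0.01604) = 188.7° ≈ 189°.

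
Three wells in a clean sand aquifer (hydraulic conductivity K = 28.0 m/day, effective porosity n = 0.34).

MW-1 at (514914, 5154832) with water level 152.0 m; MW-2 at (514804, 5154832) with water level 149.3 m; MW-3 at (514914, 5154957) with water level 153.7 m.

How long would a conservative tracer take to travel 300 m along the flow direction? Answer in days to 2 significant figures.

∂h/∂x = (149.3 − 152.0) / (514804 − 514914) = +0.02455
∂h/∂y = (153.7 − 152.0) / (5154957 − 5154832) = +0.01360
|∇h| = √(0.02455² + 0.01360²) = 0.02807
Seepage velocity v = K·i/n = 28.0 × 0.02807 / 0.34 = 2.312 m/day.
t = 300 / 2.312 = 129.8 days.

130 days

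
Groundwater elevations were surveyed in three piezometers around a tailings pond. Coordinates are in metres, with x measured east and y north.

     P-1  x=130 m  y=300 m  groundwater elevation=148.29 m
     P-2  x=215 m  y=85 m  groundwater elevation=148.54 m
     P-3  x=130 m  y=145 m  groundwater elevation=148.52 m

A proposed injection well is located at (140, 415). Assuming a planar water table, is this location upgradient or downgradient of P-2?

With h = a·x + b·y + c and P-1 as origin, the differences give:
  85·a + (-215)·b = +0.25
  0·a + (-155)·b = +0.23
Eliminate b (×(-155) and ×(-215), subtract): -13175·a = 10.700 → a = ∂h/∂x = -0.0008121
Back-substitute: b = ∂h/∂y = -0.001484.
Head at (140, 415) = 148.29 + (-0.0008121)·(10) + (-0.001484)·(115) = 148.11 m.
That is lower than the 148.54 m at P-2, so the point is downgradient.

downgradient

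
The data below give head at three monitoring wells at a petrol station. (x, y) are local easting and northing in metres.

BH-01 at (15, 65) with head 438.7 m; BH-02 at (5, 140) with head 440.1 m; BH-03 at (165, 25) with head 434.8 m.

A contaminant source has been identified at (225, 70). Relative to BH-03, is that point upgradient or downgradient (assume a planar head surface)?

downgradient

With h = a·x + b·y + c and BH-01 as origin, the differences give:
  (-10)·a + 75·b = +1.4
  150·a + (-40)·b = -3.9
Eliminate b (×(-40) and ×75, subtract): -10850·a = 236.50 → a = ∂h/∂x = -0.02180
Back-substitute: b = ∂h/∂y = +0.01576.
Head at (225, 70) = 438.7 + (-0.02180)·(210) + (+0.01576)·(5) = 434.20 m.
That is lower than the 434.8 m at BH-03, so the point is downgradient.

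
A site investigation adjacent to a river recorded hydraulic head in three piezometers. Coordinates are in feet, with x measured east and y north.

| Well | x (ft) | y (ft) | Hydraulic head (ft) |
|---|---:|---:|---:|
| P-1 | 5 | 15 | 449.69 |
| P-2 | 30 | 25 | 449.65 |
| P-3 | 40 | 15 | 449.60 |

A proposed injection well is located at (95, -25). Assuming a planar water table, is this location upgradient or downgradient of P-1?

Differences from P-1: to P-2 (Δx, Δy, Δh) = (25, 10, -0.04); to P-3 = (35, 0, -0.09).
Determinant of the coordinate differences = 25·0 − 35·10 = -350.
∂h/∂x = [(-0.04)·0 − (-0.09)·10] / -350 = -0.002571
∂h/∂y = [25·(-0.09) − 35·(-0.04)] / -350 = +0.002429
Head at (95, -25) = 449.69 + (-0.002571)·(90) + (+0.002429)·(-40) = 449.36 ft.
That is lower than the 449.69 ft at P-1, so the point is downgradient.

downgradient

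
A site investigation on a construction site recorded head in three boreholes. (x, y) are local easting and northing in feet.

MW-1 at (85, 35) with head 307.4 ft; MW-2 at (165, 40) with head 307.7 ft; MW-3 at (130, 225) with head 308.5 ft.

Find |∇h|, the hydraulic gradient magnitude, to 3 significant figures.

With h = a·x + b·y + c and MW-1 as origin, the differences give:
  80·a + 5·b = +0.3
  45·a + 190·b = +1.1
Eliminate b (×190 and ×5, subtract): 14975·a = 51.50 → a = ∂h/∂x = +0.003439
Back-substitute: b = ∂h/∂y = +0.004975.
|∇h| = √(0.003439² + 0.004975²) = 0.006048

0.00605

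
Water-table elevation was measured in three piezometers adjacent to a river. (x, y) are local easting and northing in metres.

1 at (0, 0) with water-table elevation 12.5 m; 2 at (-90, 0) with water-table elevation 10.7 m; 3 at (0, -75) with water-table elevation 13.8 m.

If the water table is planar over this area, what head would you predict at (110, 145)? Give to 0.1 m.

∂h/∂x = (10.7 − 12.5) / (-90 − 0) = +0.02000
∂h/∂y = (13.8 − 12.5) / (-75 − 0) = -0.01733
h(110, 145) = 12.5 + (+0.02000)·(110) + (-0.01733)·(145) = 12.5 +2.200 -2.513 = 12.187 m.

12.2 m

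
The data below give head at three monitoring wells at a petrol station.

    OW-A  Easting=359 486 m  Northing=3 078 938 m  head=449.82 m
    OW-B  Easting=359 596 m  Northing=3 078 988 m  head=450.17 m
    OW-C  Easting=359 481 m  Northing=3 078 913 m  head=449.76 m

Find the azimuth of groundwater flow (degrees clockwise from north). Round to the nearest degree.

230°

Differences from OW-A: to OW-B (Δx, Δy, Δh) = (110, 50, +0.35); to OW-C = (-5, -25, -0.06).
Solve a·Δx + b·Δy = Δh: det = 110·(-25) − (-5)·50 = -2500.
∂h/∂x = [(+0.35)·(-25) − (-0.06)·50] / -2500 = +0.002300
∂h/∂y = [110·(-0.06) − (-5)·(+0.35)] / -2500 = +0.001940
Flow direction (−∇h) has components (-0.002300 E, -0.001940 N).
Azimuth = atan2(E, N) = atan2(-0.002300, -0.001940) = 229.9° ≈ 230°.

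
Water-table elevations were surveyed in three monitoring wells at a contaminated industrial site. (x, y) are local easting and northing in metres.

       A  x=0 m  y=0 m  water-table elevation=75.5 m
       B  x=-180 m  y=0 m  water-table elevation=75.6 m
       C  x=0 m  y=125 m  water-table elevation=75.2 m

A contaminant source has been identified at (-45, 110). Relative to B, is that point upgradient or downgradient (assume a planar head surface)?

downgradient

∂h/∂x = (75.6 − 75.5) / (-180 − 0) = -0.0005556
∂h/∂y = (75.2 − 75.5) / (125 − 0) = -0.002400
Head at (-45, 110) = 75.5 + (-0.0005556)·(-45) + (-0.002400)·(110) = 75.26 m.
That is lower than the 75.6 m at B, so the point is downgradient.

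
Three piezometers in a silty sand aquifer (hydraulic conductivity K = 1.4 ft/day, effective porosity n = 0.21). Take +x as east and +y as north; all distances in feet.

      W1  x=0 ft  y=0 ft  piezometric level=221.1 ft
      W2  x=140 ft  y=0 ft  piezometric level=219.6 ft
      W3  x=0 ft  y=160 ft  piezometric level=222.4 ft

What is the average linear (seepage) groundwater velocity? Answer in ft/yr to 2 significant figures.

33 ft/yr

∂h/∂x = (219.6 − 221.1) / (140 − 0) = -0.01071
∂h/∂y = (222.4 − 221.1) / (160 − 0) = +0.008125
|∇h| = √(-0.01071² + 0.008125²) = 0.01344
Seepage velocity v = K·i/n = 1.4 × 0.01344 / 0.21 = 0.0896 ft/day = 32.73 ft/yr.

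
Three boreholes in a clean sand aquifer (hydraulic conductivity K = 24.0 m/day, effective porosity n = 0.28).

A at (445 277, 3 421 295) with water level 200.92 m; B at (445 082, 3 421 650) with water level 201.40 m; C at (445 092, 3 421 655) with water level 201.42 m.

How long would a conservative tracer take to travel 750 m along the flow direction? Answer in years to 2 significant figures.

11 years

Taking A as reference: B−A = (-195, 355, +0.48); C−A = (-185, 360, +0.50).
Determinant of the coordinate differences = (-195)·360 − (-185)·355 = -4525.
∂h/∂x = [(+0.48)·360 − (+0.50)·355] / -4525 = +0.001039
∂h/∂y = [(-195)·(+0.50) − (-185)·(+0.48)] / -4525 = +0.001923
|∇h| = √(0.001039² + 0.001923²) = 0.002186
Seepage velocity v = K·i/n = 24.0 × 0.002186 / 0.28 = 0.1874 m/day.
t = 750 / 0.1874 = 4002 days = 11 years.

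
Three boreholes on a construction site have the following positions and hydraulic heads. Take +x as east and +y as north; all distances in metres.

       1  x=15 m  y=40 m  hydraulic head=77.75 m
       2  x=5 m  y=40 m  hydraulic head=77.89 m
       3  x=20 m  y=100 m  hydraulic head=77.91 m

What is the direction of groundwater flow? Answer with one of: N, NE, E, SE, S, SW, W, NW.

E

With h = a·x + b·y + c and 1 as origin, the differences give:
  (-10)·a + 0·b = +0.14
  5·a + 60·b = +0.16
Eliminate b (×60 and ×0, subtract): -600·a = 8.400 → a = ∂h/∂x = -0.01400
Back-substitute: b = ∂h/∂y = +0.003833.
Flow = −∇h = (+0.01400 east, -0.003833 north), which points east.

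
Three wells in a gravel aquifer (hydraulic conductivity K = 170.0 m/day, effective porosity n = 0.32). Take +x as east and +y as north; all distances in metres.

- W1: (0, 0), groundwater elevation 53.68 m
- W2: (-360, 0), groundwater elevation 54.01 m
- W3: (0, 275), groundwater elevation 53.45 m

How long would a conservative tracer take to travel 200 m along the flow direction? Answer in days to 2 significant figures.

300 days

∂h/∂x = (54.01 − 53.68) / (-360 − 0) = -0.0009167
∂h/∂y = (53.45 − 53.68) / (275 − 0) = -0.0008364
|∇h| = √(-0.0009167² + -0.0008364²) = 0.001241
Seepage velocity v = K·i/n = 170.0 × 0.001241 / 0.32 = 0.6593 m/day.
t = 200 / 0.6593 = 303.4 days.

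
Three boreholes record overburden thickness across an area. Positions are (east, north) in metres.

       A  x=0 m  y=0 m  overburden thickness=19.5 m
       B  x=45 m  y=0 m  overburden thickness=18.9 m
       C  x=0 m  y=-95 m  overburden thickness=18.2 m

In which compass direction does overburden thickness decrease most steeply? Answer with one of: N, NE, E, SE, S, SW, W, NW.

∂d/∂x = (18.9 − 19.5) / (45 − 0) = -0.01333
∂d/∂y = (18.2 − 19.5) / (-95 − 0) = +0.01368
Steepest decrease is along −∇f = (+0.01333 E, -0.01368 N) → southeast.

SE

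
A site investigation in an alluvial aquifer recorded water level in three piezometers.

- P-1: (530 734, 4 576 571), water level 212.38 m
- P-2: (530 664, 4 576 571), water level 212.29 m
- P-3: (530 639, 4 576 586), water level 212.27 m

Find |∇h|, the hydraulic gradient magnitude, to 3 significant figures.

0.00152

Three-point gradient (reference P-1): Δ to P-2 = (-70, 0, -0.09), Δ to P-3 = (-95, 15, -0.11).
∂h/∂x = +0.001286, ∂h/∂y = +0.0008095 (det = -1050).
|∇h| = √(0.001286² + 0.0008095²) = 0.00152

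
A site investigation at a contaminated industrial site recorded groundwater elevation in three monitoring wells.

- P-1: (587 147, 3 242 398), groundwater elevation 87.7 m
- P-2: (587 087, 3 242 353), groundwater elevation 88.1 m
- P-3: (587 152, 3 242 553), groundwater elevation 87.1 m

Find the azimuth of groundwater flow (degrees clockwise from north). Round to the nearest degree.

046°

Differences from P-1: to P-2 (Δx, Δy, Δh) = (-60, -45, +0.4); to P-3 = (5, 155, -0.6).
Solve a·Δx + b·Δy = Δh: det = (-60)·155 − 5·(-45) = -9075.
∂h/∂x = [(+0.4)·155 − (-0.6)·(-45)] / -9075 = -0.003857
∂h/∂y = [(-60)·(-0.6) − 5·(+0.4)] / -9075 = -0.003747
Flow direction (−∇h) has components (+0.003857 E, +0.003747 N).
Azimuth = atan2(E, N) = atan2(+0.003857, +0.003747) = 45.8° ≈ 046°.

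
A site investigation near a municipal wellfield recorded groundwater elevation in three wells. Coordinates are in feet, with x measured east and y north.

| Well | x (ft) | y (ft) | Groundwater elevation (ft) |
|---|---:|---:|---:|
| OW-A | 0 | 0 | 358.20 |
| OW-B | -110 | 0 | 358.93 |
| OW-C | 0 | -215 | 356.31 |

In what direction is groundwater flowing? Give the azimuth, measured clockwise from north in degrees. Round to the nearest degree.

143°

∂h/∂x = (358.93 − 358.20) / (-110 − 0) = -0.006636
∂h/∂y = (356.31 − 358.20) / (-215 − 0) = +0.008791
Flow direction (−∇h) has components (+0.006636 E, -0.008791 N).
Azimuth = atan2(E, N) = atan2(+0.006636, -0.008791) = 142.9° ≈ 143°.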